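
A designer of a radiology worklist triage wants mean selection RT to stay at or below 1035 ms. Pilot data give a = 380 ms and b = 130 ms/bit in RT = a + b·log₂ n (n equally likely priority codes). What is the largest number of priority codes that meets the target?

Information budget: (1035 − 380)/130 = 5.0385 bits, so n ≤ 2^5.0385 = 32.865 → at most 32.

32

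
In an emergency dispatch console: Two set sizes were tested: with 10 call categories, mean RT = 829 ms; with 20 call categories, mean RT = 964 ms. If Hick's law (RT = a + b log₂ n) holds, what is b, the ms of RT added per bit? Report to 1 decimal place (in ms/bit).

b = (RT₂ − RT₁)/(log₂ n₂ − log₂ n₁) = (964 − 829)/(4.3219 − 3.3219) = 135.000 ms/bit.

135.0 ms/bit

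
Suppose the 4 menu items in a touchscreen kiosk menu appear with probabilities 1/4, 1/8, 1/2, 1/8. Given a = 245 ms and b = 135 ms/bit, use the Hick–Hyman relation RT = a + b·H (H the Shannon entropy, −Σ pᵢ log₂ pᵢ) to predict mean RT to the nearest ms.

481 ms

Each term −pᵢ log₂ pᵢ: 0.25·2 + 0.125·3 + 0.5·1 + 0.125·3; summed, H = 1.750 bits.
Mean RT = a + bH = 245 + 135·1.750 = 481.25 ms.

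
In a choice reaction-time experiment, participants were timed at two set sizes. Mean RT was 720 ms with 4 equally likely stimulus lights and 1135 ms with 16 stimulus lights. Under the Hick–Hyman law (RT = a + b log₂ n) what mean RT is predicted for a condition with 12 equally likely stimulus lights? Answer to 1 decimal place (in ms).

RT is linear in log₂ n, so two points fix the line:
  b = (1135 − 720) / (log₂ 16 − log₂ 4) = 415 / (4 − 2) = 207.500 ms/bit
  a = 720 − 207.500 × 2 = 305.000 ms
Then RT(12) = 305.000 + 207.500 × log₂ 12 = 305.000 + 207.500 × 3.5850 ≈ 1048.880 ms.

1048.9 ms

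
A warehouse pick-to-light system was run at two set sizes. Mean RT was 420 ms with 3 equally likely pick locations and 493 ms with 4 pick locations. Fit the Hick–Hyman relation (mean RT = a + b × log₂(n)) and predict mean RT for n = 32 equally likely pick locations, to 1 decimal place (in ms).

1020.7 ms

Solve the two-equation system in a and b:
  b = (493 − 420) / (log₂ 4 − log₂ 3) = 73 / (2 − 1.5850) = 175.888 ms/bit
  a = 420 − 175.888 × 1.5850 = 141.225 ms
Then RT(32) = 141.225 + 175.888 × log₂ 32 = 141.225 + 175.888 × 5 ≈ 1020.663 ms.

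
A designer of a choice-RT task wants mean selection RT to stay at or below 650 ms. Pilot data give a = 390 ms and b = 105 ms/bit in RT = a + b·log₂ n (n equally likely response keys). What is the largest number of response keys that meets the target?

5

Information budget: (650 − 390)/105 = 2.4762 bits, so n ≤ 2^2.4762 = 5.564 → at most 5.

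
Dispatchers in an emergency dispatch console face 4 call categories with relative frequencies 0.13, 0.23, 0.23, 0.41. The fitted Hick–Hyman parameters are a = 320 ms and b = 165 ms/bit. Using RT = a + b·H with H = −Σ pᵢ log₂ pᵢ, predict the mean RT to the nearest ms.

H = 0.13·log₂(1/0.13) + 0.23·log₂(1/0.23) + 0.23·log₂(1/0.23) + 0.41·log₂(1/0.41) = 1.8854 bits.
RT = 320 + 165 × 1.8854 = 631.09 ms.

631 ms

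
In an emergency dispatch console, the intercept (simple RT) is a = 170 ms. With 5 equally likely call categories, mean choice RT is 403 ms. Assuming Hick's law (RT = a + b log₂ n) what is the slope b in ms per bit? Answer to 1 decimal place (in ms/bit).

b = (403 − 170) / log₂(5) = 233 / 2.3219 = 100.348 ms/bit.

100.3 ms/bit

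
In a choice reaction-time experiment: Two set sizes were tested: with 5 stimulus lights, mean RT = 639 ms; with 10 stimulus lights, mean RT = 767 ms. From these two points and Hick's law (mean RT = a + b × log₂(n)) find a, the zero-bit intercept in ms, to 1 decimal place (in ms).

341.8 ms

b = (RT₂ − RT₁)/(log₂ n₂ − log₂ n₁) = (767 − 639)/(3.3219 − 2.3219) = 128.000 ms/bit.
a = RT₁ − b·log₂ n₁ = 639 − 128.000 × 2.3219 = 341.793 ms.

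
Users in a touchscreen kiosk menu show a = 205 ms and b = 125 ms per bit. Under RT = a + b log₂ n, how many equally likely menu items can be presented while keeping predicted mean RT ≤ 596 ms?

125·log₂ n ≤ 596 − 205 = 391, giving log₂ n ≤ 3.1280 and n ≤ 8.742. The largest whole number is 8.

8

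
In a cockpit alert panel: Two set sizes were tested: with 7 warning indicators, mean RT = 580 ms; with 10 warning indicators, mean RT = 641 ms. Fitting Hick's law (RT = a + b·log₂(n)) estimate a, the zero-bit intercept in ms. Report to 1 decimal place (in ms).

247.2 ms

The slope on a log₂ axis is (641 − 580) / (3.3219 − 2.8074) = 118.545 ms/bit.
a = RT₁ − b·log₂ n₁ = 580 − 118.545 × 2.8074 = 247.203 ms.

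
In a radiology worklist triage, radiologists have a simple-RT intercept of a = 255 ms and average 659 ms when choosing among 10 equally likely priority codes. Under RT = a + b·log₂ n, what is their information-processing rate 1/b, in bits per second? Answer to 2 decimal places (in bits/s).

8.22 bits/s

b = (659 − 255)/log₂ 10 = 404/3.3219 = 121.616 ms per bit = 0.12162 s/bit; the reciprocal is 8.223 bits/s.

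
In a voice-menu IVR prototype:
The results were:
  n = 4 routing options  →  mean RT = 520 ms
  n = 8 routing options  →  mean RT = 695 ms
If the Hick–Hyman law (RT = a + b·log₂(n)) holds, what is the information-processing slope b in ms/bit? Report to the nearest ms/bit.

175 ms/bit

The slope on a log₂ axis is (695 − 520) / (3 − 2) = 175 ms/bit.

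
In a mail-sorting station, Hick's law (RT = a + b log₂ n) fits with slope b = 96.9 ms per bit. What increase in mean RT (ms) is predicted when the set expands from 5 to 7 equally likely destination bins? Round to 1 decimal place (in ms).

Only the slope matters, since a is common to both: ΔRT = b·log₂(n₂/n₁).
log₂(7) − log₂(5) = 2.8074 − 2.3219 = 0.4854.
ΔRT = 96.9 × 0.4854 = 47.038 ms.

47.0 ms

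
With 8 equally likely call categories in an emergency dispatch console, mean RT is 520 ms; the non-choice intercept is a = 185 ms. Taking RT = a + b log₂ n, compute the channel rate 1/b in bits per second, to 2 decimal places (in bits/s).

Choice component = 520 − 185 = 335 ms over log₂(8) = 3 bits.
b = 335 / 3 = 111.667 ms/bit, so 1/b = 8.955 bits/s.

8.96 bits/s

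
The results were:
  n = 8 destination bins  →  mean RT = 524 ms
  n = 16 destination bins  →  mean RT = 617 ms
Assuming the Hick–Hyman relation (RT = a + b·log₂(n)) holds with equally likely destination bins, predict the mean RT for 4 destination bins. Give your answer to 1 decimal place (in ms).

431.0 ms

Fit slope and intercept:
  b = (617 − 524) / (log₂ 16 − log₂ 8) = 93 / (4 − 3) = 93.000 ms/bit
  a = 524 − 93.000 × 3 = 245.000 ms
Then RT(4) = 245.000 + 93.000 × log₂ 4 = 245.000 + 93.000 × 2 ≈ 431.000 ms.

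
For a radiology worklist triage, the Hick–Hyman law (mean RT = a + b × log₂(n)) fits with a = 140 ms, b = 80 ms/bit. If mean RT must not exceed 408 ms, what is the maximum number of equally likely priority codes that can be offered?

10

Set 140 + 80·log₂ n ≤ 408 → log₂ n ≤ (408 − 140)/80 = 3.3500.
So n ≤ 2^3.3500 = 10.196; the largest integer n is 10.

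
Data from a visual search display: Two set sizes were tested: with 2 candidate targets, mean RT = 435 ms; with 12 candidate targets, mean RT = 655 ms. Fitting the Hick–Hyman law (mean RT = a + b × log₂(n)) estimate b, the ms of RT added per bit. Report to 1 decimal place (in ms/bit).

Slope: b = (655 − 435) / (log₂ 12 − log₂ 2) = 220/2.5850 = 85.108 ms/bit.

85.1 ms/bit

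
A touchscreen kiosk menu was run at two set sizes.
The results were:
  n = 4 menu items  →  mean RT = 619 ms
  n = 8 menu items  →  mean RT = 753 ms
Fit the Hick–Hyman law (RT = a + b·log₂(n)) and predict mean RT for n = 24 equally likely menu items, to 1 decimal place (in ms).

965.4 ms

Solve the two-equation system in a and b:
  b = (753 − 619) / (log₂ 8 − log₂ 4) = 134 / (3 − 2) = 134.000 ms/bit
  a = 619 − 134.000 × 2 = 351.000 ms
Then RT(24) = 351.000 + 134.000 × log₂ 24 = 351.000 + 134.000 × 4.5850 ≈ 965.385 ms.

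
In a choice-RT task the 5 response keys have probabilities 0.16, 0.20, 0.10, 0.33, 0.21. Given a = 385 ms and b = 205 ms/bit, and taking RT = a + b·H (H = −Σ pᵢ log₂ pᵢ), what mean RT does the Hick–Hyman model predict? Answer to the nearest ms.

H = 0.16·log₂(1/0.16) + 0.20·log₂(1/0.20) + 0.10·log₂(1/0.10) + 0.33·log₂(1/0.33) + 0.21·log₂(1/0.21) = 2.2202 bits.
RT = 385 + 205 × 2.2202 = 840.15 ms.

840 ms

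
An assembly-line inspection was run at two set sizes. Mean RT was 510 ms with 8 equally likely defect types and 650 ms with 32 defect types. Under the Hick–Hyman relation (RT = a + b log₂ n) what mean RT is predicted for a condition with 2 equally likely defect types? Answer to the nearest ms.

RT is linear in log₂ n, so two points fix the line:
  b = (650 − 510) / (log₂ 32 − log₂ 8) = 140 / (5 − 3) = 70 ms/bit
  a = 510 − 70 × 3 = 300 ms
Then RT(2) = 300 + 70 × log₂ 2 = 300 + 70 × 1 ≈ 370.000 ms.

370 ms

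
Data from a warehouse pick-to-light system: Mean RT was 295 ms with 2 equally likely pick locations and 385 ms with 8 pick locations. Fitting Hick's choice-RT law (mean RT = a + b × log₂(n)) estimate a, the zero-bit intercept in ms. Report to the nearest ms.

The slope on a log₂ axis is (385 − 295) / (3 − 1) = 45 ms/bit.
Intercept: a = 295 − 45·log₂(2) = 250.000 ms.

250 ms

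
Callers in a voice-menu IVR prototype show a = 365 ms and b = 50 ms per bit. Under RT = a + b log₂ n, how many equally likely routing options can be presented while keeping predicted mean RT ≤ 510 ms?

7

50·log₂ n ≤ 510 − 365 = 145, giving log₂ n ≤ 2.9000 and n ≤ 7.464. The largest whole number is 7.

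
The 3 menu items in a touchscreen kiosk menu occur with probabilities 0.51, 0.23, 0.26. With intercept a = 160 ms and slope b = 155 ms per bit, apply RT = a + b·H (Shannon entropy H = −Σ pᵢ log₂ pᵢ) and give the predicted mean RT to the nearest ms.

391 ms

H = 0.51·log₂(1/0.51) + 0.23·log₂(1/0.23) + 0.26·log₂(1/0.26) = 1.4884 bits.
RT = 160 + 155 × 1.4884 = 390.70 ms.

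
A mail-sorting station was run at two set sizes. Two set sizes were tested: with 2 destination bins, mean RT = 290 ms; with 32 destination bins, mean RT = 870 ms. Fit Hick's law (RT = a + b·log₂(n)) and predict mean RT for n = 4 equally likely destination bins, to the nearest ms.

Fit slope and intercept:
  b = (870 − 290) / (log₂ 32 − log₂ 2) = 580 / (5 − 1) = 145 ms/bit
  a = 290 − 145 × 1 = 145 ms
Then RT(4) = 145 + 145 × log₂ 4 = 145 + 145 × 2 ≈ 435.000 ms.

435 ms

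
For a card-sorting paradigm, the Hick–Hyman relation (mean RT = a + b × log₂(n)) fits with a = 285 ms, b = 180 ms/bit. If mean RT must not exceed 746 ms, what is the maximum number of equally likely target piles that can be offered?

5

180·log₂ n ≤ 746 − 285 = 461, giving log₂ n ≤ 2.5611 and n ≤ 5.902. The largest whole number is 5.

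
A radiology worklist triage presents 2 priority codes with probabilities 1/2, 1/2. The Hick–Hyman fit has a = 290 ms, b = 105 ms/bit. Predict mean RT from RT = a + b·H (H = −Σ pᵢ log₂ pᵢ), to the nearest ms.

H = −Σ pᵢ log₂ pᵢ = 0.5·1 + 0.5·1 = 1.000 bits.
RT = 290 + 105 × 1.000 = 395.00 ms.

395 ms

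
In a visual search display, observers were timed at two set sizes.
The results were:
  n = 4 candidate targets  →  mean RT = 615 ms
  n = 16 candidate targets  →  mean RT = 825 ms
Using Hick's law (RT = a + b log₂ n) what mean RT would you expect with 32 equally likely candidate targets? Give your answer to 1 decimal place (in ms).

930.0 ms

RT is linear in log₂ n, so two points fix the line:
  b = (825 − 615) / (log₂ 16 − log₂ 4) = 210 / (4 − 2) = 105.000 ms/bit
  a = 615 − 105.000 × 2 = 405.000 ms
Then RT(32) = 405.000 + 105.000 × log₂ 32 = 405.000 + 105.000 × 5 ≈ 930.000 ms.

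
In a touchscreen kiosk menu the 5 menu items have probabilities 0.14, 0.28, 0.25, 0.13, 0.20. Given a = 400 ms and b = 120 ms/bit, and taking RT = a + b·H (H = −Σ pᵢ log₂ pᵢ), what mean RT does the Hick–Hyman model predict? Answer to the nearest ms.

Entropy contributions −pᵢ log₂ pᵢ: 0.3971, 0.5142, 0.5000, 0.3826, 0.4644; sum H = 2.2584 bits.
RT = a + bH = 400 + 120·2.2584 = 671.00 ms.

671 ms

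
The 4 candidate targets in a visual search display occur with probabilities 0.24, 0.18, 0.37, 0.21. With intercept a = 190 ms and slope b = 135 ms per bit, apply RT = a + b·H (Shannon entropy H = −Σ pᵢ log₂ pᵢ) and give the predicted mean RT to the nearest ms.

452 ms

Entropy contributions −pᵢ log₂ pᵢ: 0.4941, 0.4453, 0.5307, 0.4728; sum H = 1.9430 bits.
RT = a + bH = 190 + 135·1.9430 = 452.30 ms.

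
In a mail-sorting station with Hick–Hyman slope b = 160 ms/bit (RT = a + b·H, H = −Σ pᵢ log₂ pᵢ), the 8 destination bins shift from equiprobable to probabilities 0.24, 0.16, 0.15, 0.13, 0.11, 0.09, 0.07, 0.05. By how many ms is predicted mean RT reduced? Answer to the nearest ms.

23 ms

The RT saving is b·ΔH. Equiprobable H₀ = log₂(8) = 3.0000 bits; with the given probabilities H = 2.8579 bits.
b·(H₀ − H) = 160 × (3.0000 − 2.8579) = 22.73 ms.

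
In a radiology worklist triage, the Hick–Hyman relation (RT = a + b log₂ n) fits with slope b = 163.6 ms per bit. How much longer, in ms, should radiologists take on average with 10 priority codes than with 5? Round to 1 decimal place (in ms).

163.6 ms

The intercept a cancels: ΔRT = b·(log₂ n₂ − log₂ n₁) = b·log₂(n₂/n₁).
log₂(10) − log₂(5) = log₂(10/5) = log₂(2) = 1.
ΔRT = 163.6 × 1.0000 = 163.600 ms.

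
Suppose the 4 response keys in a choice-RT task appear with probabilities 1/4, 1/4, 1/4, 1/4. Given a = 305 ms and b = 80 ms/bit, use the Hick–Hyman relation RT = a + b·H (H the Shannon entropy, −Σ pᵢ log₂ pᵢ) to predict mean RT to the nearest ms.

465 ms

H = −Σ pᵢ log₂ pᵢ = 0.25·2 + 0.25·2 + 0.25·2 + 0.25·2 = 2.000 bits.
RT = 305 + 80 × 2.000 = 465.00 ms.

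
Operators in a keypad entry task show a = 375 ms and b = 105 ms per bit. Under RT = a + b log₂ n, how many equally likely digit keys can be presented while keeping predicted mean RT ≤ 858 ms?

24

Set 375 + 105·log₂ n ≤ 858 → log₂ n ≤ (858 − 375)/105 = 4.6000.
So n ≤ 2^4.6000 = 24.251; the largest integer n is 24.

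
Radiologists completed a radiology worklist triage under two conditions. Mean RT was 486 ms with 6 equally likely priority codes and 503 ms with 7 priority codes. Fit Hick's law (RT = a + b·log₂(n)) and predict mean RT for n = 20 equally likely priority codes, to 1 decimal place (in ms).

618.8 ms

RT is linear in log₂ n, so two points fix the line:
  b = (503 − 486) / (log₂ 7 − log₂ 6) = 17 / (2.8074 − 2.5850) = 76.441 ms/bit
  a = 486 − 76.441 × 2.5850 = 288.402 ms
Then RT(20) = 288.402 + 76.441 × log₂ 20 = 288.402 + 76.441 × 4.3219 ≈ 618.776 ms.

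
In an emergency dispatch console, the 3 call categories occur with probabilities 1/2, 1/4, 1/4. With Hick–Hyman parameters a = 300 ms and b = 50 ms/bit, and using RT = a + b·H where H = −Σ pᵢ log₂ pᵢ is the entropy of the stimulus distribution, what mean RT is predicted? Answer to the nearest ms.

375 ms

Each term −pᵢ log₂ pᵢ: 0.5·1 + 0.25·2 + 0.25·2; summed, H = 1.500 bits.
Mean RT = a + bH = 300 + 50·1.500 = 375.00 ms.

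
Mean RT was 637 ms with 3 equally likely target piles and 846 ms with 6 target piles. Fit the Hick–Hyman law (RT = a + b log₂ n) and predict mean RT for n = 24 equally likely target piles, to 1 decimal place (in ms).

1264.0 ms

Solve the two-equation system in a and b:
  b = (846 − 637) / (log₂ 6 − log₂ 3) = 209 / (2.5850 − 1.5850) = 209.000 ms/bit
  a = 637 − 209.000 × 1.5850 = 305.743 ms
Then RT(24) = 305.743 + 209.000 × log₂ 24 = 305.743 + 209.000 × 4.5850 ≈ 1264.000 ms.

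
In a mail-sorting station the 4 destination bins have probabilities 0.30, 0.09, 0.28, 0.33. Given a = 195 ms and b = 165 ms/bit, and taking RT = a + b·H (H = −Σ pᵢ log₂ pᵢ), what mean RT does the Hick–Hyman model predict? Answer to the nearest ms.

Entropy contributions −pᵢ log₂ pᵢ: 0.5211, 0.3127, 0.5142, 0.5278; sum H = 1.8758 bits.
RT = a + bH = 195 + 165·1.8758 = 504.50 ms.

505 ms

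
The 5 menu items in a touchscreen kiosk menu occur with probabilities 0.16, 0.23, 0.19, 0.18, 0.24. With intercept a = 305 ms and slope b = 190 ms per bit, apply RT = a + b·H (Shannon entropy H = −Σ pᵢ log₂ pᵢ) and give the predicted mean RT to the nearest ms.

Entropy contributions −pᵢ log₂ pᵢ: 0.4230, 0.4877, 0.4552, 0.4453, 0.4941; sum H = 2.3054 bits.
RT = a + bH = 305 + 190·2.3054 = 743.02 ms.

743 ms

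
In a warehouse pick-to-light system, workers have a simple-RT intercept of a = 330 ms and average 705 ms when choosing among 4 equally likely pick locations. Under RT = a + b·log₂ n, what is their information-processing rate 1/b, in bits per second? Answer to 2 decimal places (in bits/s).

Choice component = 705 − 330 = 375 ms over log₂(4) = 2 bits.
b = 375 / 2 = 187.500 ms/bit, so 1/b = 5.333 bits/s.

5.33 bits/s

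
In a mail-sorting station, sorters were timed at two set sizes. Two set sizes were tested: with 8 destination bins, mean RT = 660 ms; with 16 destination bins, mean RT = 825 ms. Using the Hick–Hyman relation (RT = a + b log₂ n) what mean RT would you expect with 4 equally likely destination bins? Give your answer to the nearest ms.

495 ms

Fit slope and intercept:
  b = (825 − 660) / (log₂ 16 − log₂ 8) = 165 / (4 − 3) = 165 ms/bit
  a = 660 − 165 × 3 = 165 ms
Then RT(4) = 165 + 165 × log₂ 4 = 165 + 165 × 2 ≈ 495.000 ms.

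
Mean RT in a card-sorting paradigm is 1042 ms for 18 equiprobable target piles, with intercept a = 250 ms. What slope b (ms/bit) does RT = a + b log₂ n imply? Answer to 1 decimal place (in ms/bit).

log₂(18) = 4.1699 bits.
b = (RT − a)/log₂ n = (1042 − 250) / 4.1699 = 189.931 ms/bit.

189.9 ms/bit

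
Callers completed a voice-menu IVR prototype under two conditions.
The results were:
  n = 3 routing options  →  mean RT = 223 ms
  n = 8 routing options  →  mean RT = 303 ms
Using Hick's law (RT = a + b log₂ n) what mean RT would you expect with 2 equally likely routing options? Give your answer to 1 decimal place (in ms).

Solve the two-equation system in a and b:
  b = (303 − 223) / (log₂ 8 − log₂ 3) = 80 / (3 − 1.5850) = 56.536 ms/bit
  a = 223 − 56.536 × 1.5850 = 133.393 ms
Then RT(2) = 133.393 + 56.536 × log₂ 2 = 133.393 + 56.536 × 1 ≈ 189.929 ms.

189.9 ms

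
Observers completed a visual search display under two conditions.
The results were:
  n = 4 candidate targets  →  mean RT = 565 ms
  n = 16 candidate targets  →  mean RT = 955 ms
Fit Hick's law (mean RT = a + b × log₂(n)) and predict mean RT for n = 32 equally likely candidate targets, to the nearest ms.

Solve the two-equation system in a and b:
  b = (955 − 565) / (log₂ 16 − log₂ 4) = 390 / (4 − 2) = 195 ms/bit
  a = 565 − 195 × 2 = 175 ms
Then RT(32) = 175 + 195 × log₂ 32 = 175 + 195 × 5 ≈ 1150.000 ms.

1150 ms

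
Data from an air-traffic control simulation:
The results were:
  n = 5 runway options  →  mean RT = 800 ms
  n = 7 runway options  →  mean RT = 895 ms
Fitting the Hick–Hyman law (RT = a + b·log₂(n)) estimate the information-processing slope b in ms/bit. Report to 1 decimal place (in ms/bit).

The slope on a log₂ axis is (895 − 800) / (2.8074 − 2.3219) = 195.704 ms/bit.

195.7 ms/bit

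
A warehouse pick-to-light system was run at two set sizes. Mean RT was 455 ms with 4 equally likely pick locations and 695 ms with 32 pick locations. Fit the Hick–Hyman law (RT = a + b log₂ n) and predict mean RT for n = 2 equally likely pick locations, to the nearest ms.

375 ms

Fit slope and intercept:
  b = (695 − 455) / (log₂ 32 − log₂ 4) = 240 / (5 − 2) = 80 ms/bit
  a = 455 − 80 × 2 = 295 ms
Then RT(2) = 295 + 80 × log₂ 2 = 295 + 80 × 1 ≈ 375.000 ms.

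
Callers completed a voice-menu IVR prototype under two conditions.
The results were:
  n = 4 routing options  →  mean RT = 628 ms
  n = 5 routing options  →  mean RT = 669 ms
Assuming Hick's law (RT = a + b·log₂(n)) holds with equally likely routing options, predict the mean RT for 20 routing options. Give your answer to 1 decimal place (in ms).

923.7 ms

With log₂ n on the abscissa the relation is linear; from the two conditions:
  b = (669 − 628) / (log₂ 5 − log₂ 4) = 41 / (2.3219 − 2) = 127.358 ms/bit
  a = 628 − 127.358 × 2 = 373.285 ms
Then RT(20) = 373.285 + 127.358 × log₂ 20 = 373.285 + 127.358 × 4.3219 ≈ 923.715 ms.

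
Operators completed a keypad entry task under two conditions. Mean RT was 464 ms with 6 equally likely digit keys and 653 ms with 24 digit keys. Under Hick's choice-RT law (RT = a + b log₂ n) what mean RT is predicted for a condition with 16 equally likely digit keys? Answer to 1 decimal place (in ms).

597.7 ms

With log₂ n on the abscissa the relation is linear; from the two conditions:
  b = (653 − 464) / (log₂ 24 − log₂ 6) = 189 / (4.5850 − 2.5850) = 94.500 ms/bit
  a = 464 − 94.500 × 2.5850 = 219.721 ms
Then RT(16) = 219.721 + 94.500 × log₂ 16 = 219.721 + 94.500 × 4 ≈ 597.721 ms.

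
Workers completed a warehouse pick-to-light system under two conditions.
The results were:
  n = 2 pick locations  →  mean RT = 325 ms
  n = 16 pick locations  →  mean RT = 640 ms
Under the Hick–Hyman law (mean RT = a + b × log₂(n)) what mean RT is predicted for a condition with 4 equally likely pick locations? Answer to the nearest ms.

430 ms

Solve the two-equation system in a and b:
  b = (640 − 325) / (log₂ 16 − log₂ 2) = 315 / (4 − 1) = 105 ms/bit
  a = 325 − 105 × 1 = 220 ms
Then RT(4) = 220 + 105 × log₂ 4 = 220 + 105 × 2 ≈ 430.000 ms.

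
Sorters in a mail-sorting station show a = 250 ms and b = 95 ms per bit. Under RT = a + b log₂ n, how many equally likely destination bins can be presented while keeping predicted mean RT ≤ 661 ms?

95·log₂ n ≤ 661 − 250 = 411, giving log₂ n ≤ 4.3263 and n ≤ 20.061. The largest whole number is 20.

20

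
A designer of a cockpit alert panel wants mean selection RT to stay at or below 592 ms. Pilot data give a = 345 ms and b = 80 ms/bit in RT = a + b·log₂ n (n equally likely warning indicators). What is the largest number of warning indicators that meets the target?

8

Information budget: (592 − 345)/80 = 3.0875 bits, so n ≤ 2^3.0875 = 8.500 → at most 8.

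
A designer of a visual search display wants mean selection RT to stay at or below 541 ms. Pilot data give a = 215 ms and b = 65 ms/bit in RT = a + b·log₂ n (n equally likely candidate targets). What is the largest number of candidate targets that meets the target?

65·log₂ n ≤ 541 − 215 = 326, giving log₂ n ≤ 5.0154 and n ≤ 32.343. The largest whole number is 32.

32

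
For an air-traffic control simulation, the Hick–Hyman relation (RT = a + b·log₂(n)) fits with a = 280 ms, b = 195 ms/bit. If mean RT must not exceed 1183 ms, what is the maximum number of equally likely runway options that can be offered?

Information budget: (1183 − 280)/195 = 4.6308 bits, so n ≤ 2^4.6308 = 24.774 → at most 24.

24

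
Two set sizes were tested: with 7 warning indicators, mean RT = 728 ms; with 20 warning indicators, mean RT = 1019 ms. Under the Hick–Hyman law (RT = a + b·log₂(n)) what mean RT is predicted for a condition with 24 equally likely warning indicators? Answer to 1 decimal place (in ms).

RT is linear in log₂ n, so two points fix the line:
  b = (1019 − 728) / (log₂ 20 − log₂ 7) = 291 / (4.3219 − 2.8074) = 192.133 ms/bit
  a = 728 − 192.133 × 2.8074 = 188.614 ms
Then RT(24) = 188.614 + 192.133 × log₂ 24 = 188.614 + 192.133 × 4.5850 ≈ 1069.538 ms.

1069.5 ms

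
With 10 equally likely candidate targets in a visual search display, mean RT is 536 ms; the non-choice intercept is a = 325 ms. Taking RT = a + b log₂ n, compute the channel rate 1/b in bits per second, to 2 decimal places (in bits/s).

15.74 bits/s

Choice component = 536 − 325 = 211 ms over log₂(10) = 3.3219 bits.
b = 211 / 3.3219 = 63.517 ms/bit, so 1/b = 15.744 bits/s.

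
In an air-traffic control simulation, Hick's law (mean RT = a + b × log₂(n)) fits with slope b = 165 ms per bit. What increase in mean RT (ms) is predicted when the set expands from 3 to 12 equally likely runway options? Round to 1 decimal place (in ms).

The intercept a cancels: ΔRT = b·(log₂ n₂ − log₂ n₁) = b·log₂(n₂/n₁).
log₂(12) − log₂(3) = log₂(12/3) = log₂(4) = 2.
ΔRT = 165 × 2.0000 = 330.000 ms.

330.0 ms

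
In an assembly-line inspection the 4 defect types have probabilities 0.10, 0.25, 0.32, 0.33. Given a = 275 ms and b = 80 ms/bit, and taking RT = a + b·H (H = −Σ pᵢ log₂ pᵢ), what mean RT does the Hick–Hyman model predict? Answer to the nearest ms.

Entropy contributions −pᵢ log₂ pᵢ: 0.3322, 0.5000, 0.5260, 0.5278; sum H = 1.8860 bits.
RT = a + bH = 275 + 80·1.8860 = 425.88 ms.

426 ms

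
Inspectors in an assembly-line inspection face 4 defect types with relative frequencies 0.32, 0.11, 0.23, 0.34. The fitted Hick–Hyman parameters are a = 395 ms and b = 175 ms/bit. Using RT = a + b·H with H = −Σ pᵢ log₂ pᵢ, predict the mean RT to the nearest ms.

726 ms

H = 0.32·log₂(1/0.32) + 0.11·log₂(1/0.11) + 0.23·log₂(1/0.23) + 0.34·log₂(1/0.34) = 1.8932 bits.
RT = 395 + 175 × 1.8932 = 726.30 ms.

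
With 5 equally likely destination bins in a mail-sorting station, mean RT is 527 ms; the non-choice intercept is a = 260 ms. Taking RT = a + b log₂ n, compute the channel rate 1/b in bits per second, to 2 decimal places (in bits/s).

b = (527 − 260)/log₂ 5 = 267/2.3219 = 114.991 ms per bit = 0.11499 s/bit; the reciprocal is 8.696 bits/s.

8.70 bits/s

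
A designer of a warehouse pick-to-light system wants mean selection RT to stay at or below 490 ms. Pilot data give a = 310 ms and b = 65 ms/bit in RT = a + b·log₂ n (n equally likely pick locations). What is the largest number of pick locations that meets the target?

Information budget: (490 − 310)/65 = 2.7692 bits, so n ≤ 2^2.7692 = 6.817 → at most 6.

6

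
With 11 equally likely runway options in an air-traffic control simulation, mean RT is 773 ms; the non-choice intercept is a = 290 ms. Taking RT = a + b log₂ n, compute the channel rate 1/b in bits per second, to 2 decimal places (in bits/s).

b = (773 − 290)/log₂ 11 = 483/3.4594 = 139.618 ms per bit = 0.13962 s/bit; the reciprocal is 7.162 bits/s.

7.16 bits/s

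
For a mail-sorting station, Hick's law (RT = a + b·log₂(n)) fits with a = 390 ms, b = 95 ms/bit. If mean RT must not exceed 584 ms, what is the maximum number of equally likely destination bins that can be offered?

Information budget: (584 − 390)/95 = 2.0421 bits, so n ≤ 2^2.0421 = 4.118 → at most 4.

4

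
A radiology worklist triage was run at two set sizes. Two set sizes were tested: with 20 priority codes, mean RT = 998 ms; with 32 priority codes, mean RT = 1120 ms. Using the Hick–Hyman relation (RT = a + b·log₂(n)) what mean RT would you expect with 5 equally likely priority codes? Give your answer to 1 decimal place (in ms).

638.2 ms

RT is linear in log₂ n, so two points fix the line:
  b = (1120 − 998) / (log₂ 32 − log₂ 20) = 122 / (5 − 4.3219) = 179.922 ms/bit
  a = 998 − 179.922 × 4.3219 = 220.390 ms
Then RT(5) = 220.390 + 179.922 × log₂ 5 = 220.390 + 179.922 × 2.3219 ≈ 638.156 ms.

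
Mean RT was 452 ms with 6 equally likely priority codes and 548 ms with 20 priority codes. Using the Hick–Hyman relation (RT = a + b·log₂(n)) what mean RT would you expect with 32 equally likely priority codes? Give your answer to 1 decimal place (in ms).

585.5 ms

RT is linear in log₂ n, so two points fix the line:
  b = (548 − 452) / (log₂ 20 − log₂ 6) = 96 / (4.3219 − 2.5850) = 55.269 ms/bit
  a = 452 − 55.269 × 2.5850 = 309.132 ms
Then RT(32) = 309.132 + 55.269 × log₂ 32 = 309.132 + 55.269 × 5 ≈ 585.476 ms.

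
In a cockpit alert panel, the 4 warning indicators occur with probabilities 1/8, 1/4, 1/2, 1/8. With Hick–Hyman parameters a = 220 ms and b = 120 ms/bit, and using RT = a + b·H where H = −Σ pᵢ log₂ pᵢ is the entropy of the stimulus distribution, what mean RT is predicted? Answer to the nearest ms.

Each term −pᵢ log₂ pᵢ: 0.125·3 + 0.25·2 + 0.5·1 + 0.125·3; summed, H = 1.750 bits.
Mean RT = a + bH = 220 + 120·1.750 = 430.00 ms.

430 ms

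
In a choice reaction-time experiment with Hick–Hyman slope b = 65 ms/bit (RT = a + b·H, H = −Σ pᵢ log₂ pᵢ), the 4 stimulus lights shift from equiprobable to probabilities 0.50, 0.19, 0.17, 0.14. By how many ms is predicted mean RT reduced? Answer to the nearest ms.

The RT saving is b·ΔH. Equiprobable H₀ = log₂(4) = 2.0000 bits; with the given probabilities H = 1.7869 bits.
b·(H₀ − H) = 65 × (2.0000 − 1.7869) = 13.85 ms.

14 ms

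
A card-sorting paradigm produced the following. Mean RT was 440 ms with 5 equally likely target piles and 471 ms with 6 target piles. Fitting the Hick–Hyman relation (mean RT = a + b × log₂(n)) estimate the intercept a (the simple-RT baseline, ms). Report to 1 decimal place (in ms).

166.3 ms

b = (RT₂ − RT₁)/(log₂ n₂ − log₂ n₁) = (471 − 440)/(2.5850 − 2.3219) = 117.855 ms/bit.
a = RT₁ − b·log₂ n₁ = 440 − 117.855 × 2.3219 = 166.348 ms.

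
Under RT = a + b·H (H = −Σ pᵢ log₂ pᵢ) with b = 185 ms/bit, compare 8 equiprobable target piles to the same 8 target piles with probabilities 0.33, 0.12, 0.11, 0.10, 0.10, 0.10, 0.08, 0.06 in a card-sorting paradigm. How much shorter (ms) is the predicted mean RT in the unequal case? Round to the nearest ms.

The RT saving is b·ΔH. Equiprobable H₀ = log₂(8) = 3.0000 bits; with the given probabilities H = 2.7768 bits.
b·(H₀ − H) = 185 × (3.0000 − 2.7768) = 41.29 ms.

41 ms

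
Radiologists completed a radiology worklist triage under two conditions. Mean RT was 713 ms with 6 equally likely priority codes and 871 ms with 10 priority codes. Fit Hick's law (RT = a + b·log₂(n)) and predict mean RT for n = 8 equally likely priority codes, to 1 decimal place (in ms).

Solve the two-equation system in a and b:
  b = (871 − 713) / (log₂ 10 − log₂ 6) = 158 / (3.3219 − 2.5850) = 214.393 ms/bit
  a = 713 − 214.393 × 2.5850 = 158.803 ms
Then RT(8) = 158.803 + 214.393 × log₂ 8 = 158.803 + 214.393 × 3 ≈ 801.981 ms.

802.0 ms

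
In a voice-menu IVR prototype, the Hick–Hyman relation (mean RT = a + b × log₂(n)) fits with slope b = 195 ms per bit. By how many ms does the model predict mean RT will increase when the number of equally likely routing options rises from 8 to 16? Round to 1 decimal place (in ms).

Only the slope matters, since a is common to both: ΔRT = b·log₂(n₂/n₁).
log₂(16) − log₂(8) = log₂(16/8) = log₂(2) = 1.
ΔRT = 195 × 1.0000 = 195.000 ms.

195.0 ms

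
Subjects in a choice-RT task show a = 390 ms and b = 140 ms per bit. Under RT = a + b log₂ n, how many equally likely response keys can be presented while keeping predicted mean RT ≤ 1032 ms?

24

Set 390 + 140·log₂ n ≤ 1032 → log₂ n ≤ (1032 − 390)/140 = 4.5857.
So n ≤ 2^4.5857 = 24.013; the largest integer n is 24.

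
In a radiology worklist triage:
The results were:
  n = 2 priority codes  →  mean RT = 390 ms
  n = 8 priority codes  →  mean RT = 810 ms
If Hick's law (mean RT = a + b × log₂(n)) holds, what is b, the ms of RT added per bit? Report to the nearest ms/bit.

Slope: b = (810 − 390) / (log₂ 8 − log₂ 2) = 420/2.0000 = 210 ms/bit.

210 ms/bit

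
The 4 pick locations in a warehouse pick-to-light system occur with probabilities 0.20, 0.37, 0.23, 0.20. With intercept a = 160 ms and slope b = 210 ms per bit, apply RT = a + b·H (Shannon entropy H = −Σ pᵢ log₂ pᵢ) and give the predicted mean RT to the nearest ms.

569 ms

Entropy contributions −pᵢ log₂ pᵢ: 0.4644, 0.5307, 0.4877, 0.4644; sum H = 1.9472 bits.
RT = a + bH = 160 + 210·1.9472 = 568.91 ms.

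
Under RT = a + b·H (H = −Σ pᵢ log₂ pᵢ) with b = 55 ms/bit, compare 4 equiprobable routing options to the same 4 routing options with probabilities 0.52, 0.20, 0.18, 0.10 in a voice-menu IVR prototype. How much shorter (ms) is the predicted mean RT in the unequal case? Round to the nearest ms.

The RT saving is b·ΔH. Equiprobable H₀ = log₂(4) = 2.0000 bits; with the given probabilities H = 1.7325 bits.
b·(H₀ − H) = 55 × (2.0000 − 1.7325) = 14.71 ms.

15 ms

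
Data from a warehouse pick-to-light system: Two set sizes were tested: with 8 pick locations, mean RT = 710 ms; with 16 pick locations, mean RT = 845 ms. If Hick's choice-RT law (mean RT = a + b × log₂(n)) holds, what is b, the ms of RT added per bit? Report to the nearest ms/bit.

Slope: b = (845 − 710) / (log₂ 16 − log₂ 8) = 135/1.0000 = 135 ms/bit.

135 ms/bit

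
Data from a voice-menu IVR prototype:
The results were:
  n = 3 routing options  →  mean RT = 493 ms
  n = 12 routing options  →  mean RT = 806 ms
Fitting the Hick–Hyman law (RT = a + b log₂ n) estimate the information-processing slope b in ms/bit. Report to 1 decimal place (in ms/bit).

The slope on a log₂ axis is (806 − 493) / (3.5850 − 1.5850) = 156.500 ms/bit.

156.5 ms/bit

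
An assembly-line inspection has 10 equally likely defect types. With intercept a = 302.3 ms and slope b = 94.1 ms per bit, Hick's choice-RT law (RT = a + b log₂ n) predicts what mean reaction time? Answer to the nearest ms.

log₂(10) = 3.3219 bits, so RT = 302.3 + 94.1 × 3.3219 ≈ 614.893 ms.

615 ms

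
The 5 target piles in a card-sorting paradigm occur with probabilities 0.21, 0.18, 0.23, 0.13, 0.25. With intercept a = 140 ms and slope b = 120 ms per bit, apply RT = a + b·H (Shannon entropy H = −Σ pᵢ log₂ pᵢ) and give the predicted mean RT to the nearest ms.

H = 0.21·log₂(1/0.21) + 0.18·log₂(1/0.18) + 0.23·log₂(1/0.23) + 0.13·log₂(1/0.13) + 0.25·log₂(1/0.25) = 2.2884 bits.
RT = 140 + 120 × 2.2884 = 414.61 ms.

415 ms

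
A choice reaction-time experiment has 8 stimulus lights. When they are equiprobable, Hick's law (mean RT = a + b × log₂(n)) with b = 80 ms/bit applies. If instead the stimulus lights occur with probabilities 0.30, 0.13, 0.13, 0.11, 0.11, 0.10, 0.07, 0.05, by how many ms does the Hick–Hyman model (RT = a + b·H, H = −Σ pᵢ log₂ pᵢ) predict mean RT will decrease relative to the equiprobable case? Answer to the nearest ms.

Equiprobable entropy H₀ = log₂ 8 = 3.0000 bits.
Skewed entropy H = −Σ pᵢ log₂ pᵢ = 2.8038 bits.
ΔRT = b·(H₀ − H) = 80 × 0.1962 = 15.70 ms.

16 ms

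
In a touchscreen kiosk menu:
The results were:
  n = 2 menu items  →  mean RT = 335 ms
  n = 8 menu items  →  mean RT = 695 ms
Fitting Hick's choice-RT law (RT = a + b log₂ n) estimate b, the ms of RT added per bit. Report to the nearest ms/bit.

180 ms/bit

The slope on a log₂ axis is (695 − 335) / (3 − 1) = 180 ms/bit.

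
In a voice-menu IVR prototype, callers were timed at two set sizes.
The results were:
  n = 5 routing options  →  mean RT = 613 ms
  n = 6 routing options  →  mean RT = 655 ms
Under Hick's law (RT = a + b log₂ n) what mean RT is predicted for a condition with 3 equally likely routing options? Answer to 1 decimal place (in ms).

495.3 ms

RT is linear in log₂ n, so two points fix the line:
  b = (655 − 613) / (log₂ 6 − log₂ 5) = 42 / (2.5850 − 2.3219) = 159.675 ms/bit
  a = 613 − 159.675 × 2.3219 = 242.246 ms
Then RT(3) = 242.246 + 159.675 × log₂ 3 = 242.246 + 159.675 × 1.5850 ≈ 495.325 ms.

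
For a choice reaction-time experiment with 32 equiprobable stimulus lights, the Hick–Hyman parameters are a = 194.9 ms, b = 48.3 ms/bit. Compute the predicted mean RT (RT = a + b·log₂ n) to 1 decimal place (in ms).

log₂(32) = 5 bits, so RT = 194.9 + 48.3 × 5 ≈ 436.400 ms.

436.4 ms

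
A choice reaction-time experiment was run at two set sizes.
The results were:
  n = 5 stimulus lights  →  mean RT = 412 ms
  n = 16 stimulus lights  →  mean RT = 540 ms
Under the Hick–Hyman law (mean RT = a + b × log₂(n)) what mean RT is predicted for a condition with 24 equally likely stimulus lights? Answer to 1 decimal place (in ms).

584.6 ms

RT is linear in log₂ n, so two points fix the line:
  b = (540 − 412) / (log₂ 16 − log₂ 5) = 128 / (4 − 2.3219) = 76.278 ms/bit
  a = 412 − 76.278 × 2.3219 = 234.888 ms
Then RT(24) = 234.888 + 76.278 × log₂ 24 = 234.888 + 76.278 × 4.5850 ≈ 584.620 ms.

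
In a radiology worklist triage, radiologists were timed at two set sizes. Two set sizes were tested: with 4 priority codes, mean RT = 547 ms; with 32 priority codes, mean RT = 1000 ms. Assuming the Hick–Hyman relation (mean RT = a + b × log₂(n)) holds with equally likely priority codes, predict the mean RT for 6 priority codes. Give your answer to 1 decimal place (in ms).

635.3 ms

Solve the two-equation system in a and b:
  b = (1000 − 547) / (log₂ 32 − log₂ 4) = 453 / (5 − 2) = 151.000 ms/bit
  a = 547 − 151.000 × 2 = 245.000 ms
Then RT(6) = 245.000 + 151.000 × log₂ 6 = 245.000 + 151.000 × 2.5850 ≈ 635.329 ms.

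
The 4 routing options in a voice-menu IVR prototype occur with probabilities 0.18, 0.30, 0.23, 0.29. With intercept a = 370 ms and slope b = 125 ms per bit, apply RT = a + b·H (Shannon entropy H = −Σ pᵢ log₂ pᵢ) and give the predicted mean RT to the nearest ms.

Entropy contributions −pᵢ log₂ pᵢ: 0.4453, 0.5211, 0.4877, 0.5179; sum H = 1.9720 bits.
RT = a + bH = 370 + 125·1.9720 = 616.50 ms.

616 ms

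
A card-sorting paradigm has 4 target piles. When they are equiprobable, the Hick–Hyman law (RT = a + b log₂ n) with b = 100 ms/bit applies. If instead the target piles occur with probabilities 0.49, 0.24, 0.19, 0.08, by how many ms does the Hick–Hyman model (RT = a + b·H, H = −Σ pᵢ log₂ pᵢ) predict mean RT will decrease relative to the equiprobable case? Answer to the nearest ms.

25 ms

Equiprobable entropy H₀ = log₂ 4 = 2.0000 bits.
Skewed entropy H = −Σ pᵢ log₂ pᵢ = 1.7452 bits.
ΔRT = b·(H₀ − H) = 100 × 0.2548 = 25.48 ms.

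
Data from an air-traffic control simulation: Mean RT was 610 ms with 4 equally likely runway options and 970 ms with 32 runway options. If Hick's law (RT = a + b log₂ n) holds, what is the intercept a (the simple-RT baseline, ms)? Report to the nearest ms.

The slope on a log₂ axis is (970 − 610) / (5 − 2) = 120 ms/bit.
a = RT₁ − b·log₂ n₁ = 610 − 120 × 2 = 370.000 ms.

370 ms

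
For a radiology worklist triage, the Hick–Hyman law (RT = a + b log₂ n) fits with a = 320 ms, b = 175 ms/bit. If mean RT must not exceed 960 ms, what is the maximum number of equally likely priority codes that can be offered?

12

Set 320 + 175·log₂ n ≤ 960 → log₂ n ≤ (960 − 320)/175 = 3.6571.
So n ≤ 2^3.6571 = 12.616; the largest integer n is 12.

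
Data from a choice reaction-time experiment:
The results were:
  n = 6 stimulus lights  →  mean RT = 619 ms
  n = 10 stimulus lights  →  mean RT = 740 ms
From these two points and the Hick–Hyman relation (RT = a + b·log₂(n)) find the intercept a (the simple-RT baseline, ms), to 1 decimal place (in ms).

b = (RT₂ − RT₁)/(log₂ n₂ − log₂ n₁) = (740 − 619)/(3.3219 − 2.5850) = 164.187 ms/bit.
Intercept: a = 619 − 164.187·log₂(6) = 194.583 ms.

194.6 ms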